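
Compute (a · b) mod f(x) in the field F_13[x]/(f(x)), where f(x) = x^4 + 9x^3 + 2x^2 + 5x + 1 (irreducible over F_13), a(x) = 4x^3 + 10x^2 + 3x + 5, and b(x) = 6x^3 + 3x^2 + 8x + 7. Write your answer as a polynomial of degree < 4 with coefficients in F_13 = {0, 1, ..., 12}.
a · b ≡ 11x^3 + 8x^2 + 7 (mod f(x))

Multiply in F_13[x]: a(x)·b(x) = (4x^3 + 10x^2 + 3x + 5)·(6x^3 + 3x^2 + 8x + 7) = 11x^6 + 7x^5 + 2x^4 + 4x^3 + 5x^2 + 9x + 9. This has degree ≥ 4, so divide by f(x) over F_13: 11x^6 + 7x^5 + 2x^4 + 4x^3 + 5x^2 + 9x + 9 = (11x^2 + 12x + 2)·(x^4 + 9x^3 + 2x^2 + 5x + 1) + (11x^3 + 8x^2 + 7). Hence a·b ≡ 11x^3 + 8x^2 + 7 (mod f). (F_13[x]/(f) is a field with 13^4 = 28561 elements since f is irreducible of degree 4.)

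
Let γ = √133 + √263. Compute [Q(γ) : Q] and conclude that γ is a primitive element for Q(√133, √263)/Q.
[Q(γ) : Q] = 4 (equivalently, Q(γ) = Q(√133, √263))

Obviously Q(γ) ⊆ Q(√133, √263), and [Q(√133, √263):Q] = 4 (since 133, 263 are distinct squarefree integers > 1 with 34979 not a perfect square). To show equality we compute the minimal polynomial of γ. From γ = √133 + √263: γ^2 = 133 + 2√(34979) + 263 = 396 + 2√(34979), so γ^2 - 396 = 2√(34979); squaring, (γ^2 - 396)^2 = 4·34979, i.e. γ^4 - 792γ^2 + 156816 - 139916 = 0, i.e. γ^4 - 792γ^2 + 16900 = 0. So γ is a root of x^4 - 792x^2 + 16900. This polynomial is irreducible over Q: it has no rational root (each ±√133 ± √263 is irrational), and any factorization into two quadratics over Q would force √(34979) ∈ Q (pairing opposite roots) or √133, √263 ∈ Q (other pairings), all impossible. Hence [Q(γ):Q] = 4 = [Q(√133, √263):Q], so Q(γ) = Q(√133, √263).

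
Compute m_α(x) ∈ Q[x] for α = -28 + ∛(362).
m_α(x) = x^3 + 84x^2 + 2352x + 21590

Set β = α + 28 = ∛(362), so β^3 = 362. Then (α + 28)^3 - 362 = 0, i.e. α is a root of g(x) = (x + 28)^3 - 362 = x^3 + 84x^2 + 2352x + 21590. Since g(x) = h(x + 28) where h(x) = x^3 - 362, and h is irreducible over Q (because 362 is not a perfect cube, so h has no rational root, and a monic cubic with no rational root is irreducible), g is also irreducible (irreducibility is preserved under the substitution x → x + 28). Hence m_α(x) = x^3 + 84x^2 + 2352x + 21590.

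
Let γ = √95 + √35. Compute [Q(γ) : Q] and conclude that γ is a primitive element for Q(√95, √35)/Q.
[Q(γ) : Q] = 4 (equivalently, Q(γ) = Q(√95, √35))

Obviously Q(γ) ⊆ Q(√95, √35), and [Q(√95, √35):Q] = 4 (since 95, 35 are distinct squarefree integers > 1 with 3325 not a perfect square). To show equality we compute the minimal polynomial of γ. From γ = √95 + √35: γ^2 = 95 + 2√(3325) + 35 = 130 + 2√(3325), so γ^2 - 130 = 2√(3325); squaring, (γ^2 - 130)^2 = 4·3325, i.e. γ^4 - 260γ^2 + 16900 - 13300 = 0, i.e. γ^4 - 260γ^2 + 3600 = 0. So γ is a root of x^4 - 260x^2 + 3600. This polynomial is irreducible over Q: it has no rational root (each ±√95 ± √35 is irrational), and any factorization into two quadratics over Q would force √(3325) ∈ Q (pairing opposite roots) or √95, √35 ∈ Q (other pairings), all impossible. Hence [Q(γ):Q] = 4 = [Q(√95, √35):Q], so Q(γ) = Q(√95, √35).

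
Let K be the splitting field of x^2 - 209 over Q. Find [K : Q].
[K : Q] = 2

f(x) = x^2 - 209 factors as (x - √209)(x + √209). The splitting field is K = Q(√209). Since 209 is squarefree and > 1, it is not a perfect square, so x^2 - 209 is irreducible over Q and [Q(√209) : Q] = 2. Hence [K : Q] = 2.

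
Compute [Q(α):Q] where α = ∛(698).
[Q(α):Q] = 3

The minimal polynomial of α is x^3 - 698, irreducible over Q since 698 is not a perfect cube (so x^3 - 698 has no rational root). Hence [Q(α):Q] = deg(m_α) = 3.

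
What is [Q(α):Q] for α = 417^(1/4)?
[Q(α):Q] = 4

α is a root of x^4 - 417. By Eisenstein's criterion at the prime p = 3 (which divides the constant term 417 but p^2 = 9 does not, since 417 is squarefree), x^4 - 417 is irreducible over Q. Hence [Q(α):Q] = 4.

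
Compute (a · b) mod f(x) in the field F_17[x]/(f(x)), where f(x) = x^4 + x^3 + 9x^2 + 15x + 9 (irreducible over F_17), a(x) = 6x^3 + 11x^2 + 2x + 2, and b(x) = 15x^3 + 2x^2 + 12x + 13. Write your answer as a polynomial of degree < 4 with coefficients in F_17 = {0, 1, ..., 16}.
a · b ≡ 6x^3 + 15x^2 + 16x + 13 (mod f(x))

Multiply in F_17[x]: a(x)·b(x) = (6x^3 + 11x^2 + 2x + 2)·(15x^3 + 2x^2 + 12x + 13) = 5x^6 + 7x^5 + 5x^4 + 6x^3 + x^2 + 16x + 9. This has degree ≥ 4, so divide by f(x) over F_17: 5x^6 + 7x^5 + 5x^4 + 6x^3 + x^2 + 16x + 9 = (5x^2 + 2x + 9)·(x^4 + x^3 + 9x^2 + 15x + 9) + (6x^3 + 15x^2 + 16x + 13). Hence a·b ≡ 6x^3 + 15x^2 + 16x + 13 (mod f). (F_17[x]/(f) is a field with 17^4 = 83521 elements since f is irreducible of degree 4.)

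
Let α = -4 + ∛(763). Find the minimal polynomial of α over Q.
m_α(x) = x^3 + 12x^2 + 48x - 699

Set β = α + 4 = ∛(763), so β^3 = 763. Then (α + 4)^3 - 763 = 0, i.e. α is a root of g(x) = (x + 4)^3 - 763 = x^3 + 12x^2 + 48x - 699. Since g(x) = h(x + 4) where h(x) = x^3 - 763, and h is irreducible over Q (because 763 is not a perfect cube, so h has no rational root, and a monic cubic with no rational root is irreducible), g is also irreducible (irreducibility is preserved under the substitution x → x + 4). Hence m_α(x) = x^3 + 12x^2 + 48x - 699.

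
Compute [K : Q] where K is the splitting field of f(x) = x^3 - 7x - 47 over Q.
[K : Q] = 6

By the rational root test, any rational root of the monic integer polynomial f(x) = x^3 - 7x - 47 must be an integer dividing the constant term -47, i.e. one of ±{1, 47}. Evaluating: f(1) = -53, f(-1) = -41, f(47) = 103447, f(-47) = -103541; none is 0, so f has no rational root and is therefore irreducible over Q (a cubic with no linear factor over a field is irreducible). For an irreducible cubic, the Galois group is A_3 or S_3 according as the discriminant disc(f) = -4a^3 - 27b^2 = -4·(-7)^3 - 27·(-47)^2 = -58271 is or is not a square in Q. Here disc(f) = -58271 is not a perfect square in Q, so the Galois group of f over Q is not contained in A_3 and must be all of S_3. The splitting field has degree |S_3| = 6 over Q, so [K : Q] = 6.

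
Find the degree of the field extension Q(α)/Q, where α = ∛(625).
[Q(α):Q] = 3

The minimal polynomial of α is x^3 - 625, irreducible over Q since 625 is not a perfect cube (so x^3 - 625 has no rational root). Hence [Q(α):Q] = deg(m_α) = 3.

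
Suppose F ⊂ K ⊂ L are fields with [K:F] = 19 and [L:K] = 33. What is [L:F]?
[L:F] = 627

The tower law says that for any tower of field extensions F ⊂ K ⊂ L with finite degrees, [L:F] = [L:K] · [K:F]. Here this gives [L:F] = 33 · 19 = 627.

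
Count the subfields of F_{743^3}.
F_{743^3} has 2 subfields

The subfields of F_{p^n} are exactly the fields F_{p^d} for d | n (each is the fixed field of the unique index-d subgroup of Gal(F_{p^n}/F_p) ≅ Z/nZ). The divisors of n = 3 are {1, 3}, giving 2 subfields: F_{743^1}, F_{743^3}.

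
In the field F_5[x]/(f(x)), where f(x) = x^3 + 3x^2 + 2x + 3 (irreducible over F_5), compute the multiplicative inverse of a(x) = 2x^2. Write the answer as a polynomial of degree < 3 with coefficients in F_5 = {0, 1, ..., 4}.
a(x)^(-1) ≡ 4x^2 + x (mod f(x))

Since f is irreducible over F_5, F_5[x]/(f) is a field and a(x) ≠ 0 has an inverse. Apply the extended Euclidean algorithm to f(x) and a(x) in F_5[x]: f(x) = (3x + 4)·a(x) + (2x + 3);  a(x) = (x + 1)·(2x + 3) + (2). The last nonzero remainder is the constant 2 = gcd(f, a) in F_5. Back-substituting through the division chain expresses 2 = s(x)·a(x) + t(x)·f(x) with s(x) ≡ 3x^2 + 2x (mod f), so (3x^2 + 2x)·a(x) ≡ 2 (mod f). Multiplying by 2^(-1) ≡ 3 in F_5 gives a(x)^(-1) ≡ 3·(3x^2 + 2x) ≡ 4x^2 + x (mod f). Check: (2x^2)·(4x^2 + x) = 3x^4 + 2x^3 ≡ 1 (mod x^3 + 3x^2 + 2x + 3).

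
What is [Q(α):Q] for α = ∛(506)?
[Q(α):Q] = 3

The minimal polynomial of α is x^3 - 506, irreducible over Q since 506 is not a perfect cube (so x^3 - 506 has no rational root). Hence [Q(α):Q] = deg(m_α) = 3.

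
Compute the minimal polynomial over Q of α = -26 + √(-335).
m_α(x) = x^2 + 52x + 1011

From α + 26 = √(-335), squaring gives (α + 26)^2 = -335, i.e. α^2 + 52α + 676 = -335, so α^2 + 52α + 1011 = 0. The discriminant of x^2 + 52x + 1011 is (52)^2 - 4·(1011) = 2704 - 4044 = -1340, and 4·(-335) is not a perfect square in Q since -335 is squarefree and ≠ 1. Hence x^2 + 52x + 1011 is irreducible over Q and is the minimal polynomial of α.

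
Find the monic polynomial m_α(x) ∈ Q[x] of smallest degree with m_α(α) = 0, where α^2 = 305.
m_α(x) = x^2 - 305

α satisfies α^2 - 305 = 0, so x^2 - 305 annihilates α. Since d = 305 is squarefree and ≠ 1, it is not a perfect square in Q, so x^2 - 305 has no rational root and is therefore irreducible over Q (a degree-2 polynomial over a field is irreducible iff it has no root). Hence m_α(x) = x^2 - 305.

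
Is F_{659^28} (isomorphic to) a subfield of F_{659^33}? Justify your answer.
No: F_{659^28} is not a subfield of F_{659^33}

F_{p^m} embeds in F_{p^n} iff m | n. Here 28 ∤ 33 (since 33 = 1·28 + 5 with remainder 5 ≠ 0), so F_{659^28} is not a subfield of F_{659^33}. Equivalently: if it were, the tower law would give 28 = [F_{659^28}:F_659] dividing [F_{659^33}:F_659] = 33, contradiction.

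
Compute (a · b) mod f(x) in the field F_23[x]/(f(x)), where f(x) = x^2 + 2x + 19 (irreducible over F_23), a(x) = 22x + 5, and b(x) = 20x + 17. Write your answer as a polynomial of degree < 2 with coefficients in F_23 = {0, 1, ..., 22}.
a · b ≡ 8x + 5 (mod f(x))

Multiply in F_23[x]: a(x)·b(x) = (22x + 5)·(20x + 17) = 3x^2 + 14x + 16. This has degree ≥ 2, so divide by f(x) over F_23: 3x^2 + 14x + 16 = (3)·(x^2 + 2x + 19) + (8x + 5). Hence a·b ≡ 8x + 5 (mod f). (F_23[x]/(f) is a field with 23^2 = 529 elements since f is irreducible of degree 2.)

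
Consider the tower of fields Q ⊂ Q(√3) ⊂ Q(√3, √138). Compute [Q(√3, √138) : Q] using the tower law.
[Q(√3, √138) : Q] = 4

[Q(√3):Q] = 2 (min poly x^2 - 3, irreducible since 3 is squarefree > 1). For the top step, suppose √138 ∈ Q(√3), say √138 = c + d√3 with c, d ∈ Q. Squaring: 138 = c^2 + 3d^2 + 2cd√3. Since √3 ∉ Q this forces 2cd = 0. If d = 0 then √138 = c ∈ Q, contradicting 138 squarefree > 1. If c = 0 then 138 = 3d^2, so 3·138 = (3d)^2 is a perfect square in Q — but 3·138 = 414 is not a perfect square (since 3 and 138 are distinct squarefree integers). Contradiction. Hence √138 ∉ Q(√3), so x^2 - 138 stays irreducible over Q(√3) and [Q(√3, √138) : Q(√3)] = 2. By the tower law, [Q(√3, √138) : Q] = 2 · 2 = 4.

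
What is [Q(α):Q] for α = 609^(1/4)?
[Q(α):Q] = 4

α is a root of x^4 - 609. By Eisenstein's criterion at the prime p = 3 (which divides the constant term 609 but p^2 = 9 does not, since 609 is squarefree), x^4 - 609 is irreducible over Q. Hence [Q(α):Q] = 4.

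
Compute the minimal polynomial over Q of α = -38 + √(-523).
m_α(x) = x^2 + 76x + 1967

From α + 38 = √(-523), squaring gives (α + 38)^2 = -523, i.e. α^2 + 76α + 1444 = -523, so α^2 + 76α + 1967 = 0. The discriminant of x^2 + 76x + 1967 is (76)^2 - 4·(1967) = 5776 - 7868 = -2092, and 4·(-523) is not a perfect square in Q since -523 is squarefree and ≠ 1. Hence x^2 + 76x + 1967 is irreducible over Q and is the minimal polynomial of α.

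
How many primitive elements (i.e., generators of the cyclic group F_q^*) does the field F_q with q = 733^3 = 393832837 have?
There are φ(393832836) = 122316480 primitive elements

F_q^* is cyclic of order q - 1 = 393832836. A cyclic group of order m has exactly φ(m) generators. Here m = 393832836 = 2^2 · 3^2 · 19 · 61 · 9439, so the number of primitive elements is φ(393832836) = 122316480.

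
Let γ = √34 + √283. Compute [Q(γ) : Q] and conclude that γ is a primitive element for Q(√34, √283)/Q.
[Q(γ) : Q] = 4 (equivalently, Q(γ) = Q(√34, √283))

Obviously Q(γ) ⊆ Q(√34, √283), and [Q(√34, √283):Q] = 4 (since 34, 283 are distinct squarefree integers > 1 with 9622 not a perfect square). To show equality we compute the minimal polynomial of γ. From γ = √34 + √283: γ^2 = 34 + 2√(9622) + 283 = 317 + 2√(9622), so γ^2 - 317 = 2√(9622); squaring, (γ^2 - 317)^2 = 4·9622, i.e. γ^4 - 634γ^2 + 100489 - 38488 = 0, i.e. γ^4 - 634γ^2 + 62001 = 0. So γ is a root of x^4 - 634x^2 + 62001. This polynomial is irreducible over Q: it has no rational root (each ±√34 ± √283 is irrational), and any factorization into two quadratics over Q would force √(9622) ∈ Q (pairing opposite roots) or √34, √283 ∈ Q (other pairings), all impossible. Hence [Q(γ):Q] = 4 = [Q(√34, √283):Q], so Q(γ) = Q(√34, √283).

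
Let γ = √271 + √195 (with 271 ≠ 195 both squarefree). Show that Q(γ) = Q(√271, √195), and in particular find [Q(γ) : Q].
[Q(γ) : Q] = 4 (equivalently, Q(γ) = Q(√271, √195))

Obviously Q(γ) ⊆ Q(√271, √195), and [Q(√271, √195):Q] = 4 (since 271, 195 are distinct squarefree integers > 1 with 52845 not a perfect square). To show equality we compute the minimal polynomial of γ. From γ = √271 + √195: γ^2 = 271 + 2√(52845) + 195 = 466 + 2√(52845), so γ^2 - 466 = 2√(52845); squaring, (γ^2 - 466)^2 = 4·52845, i.e. γ^4 - 932γ^2 + 217156 - 211380 = 0, i.e. γ^4 - 932γ^2 + 5776 = 0. So γ is a root of x^4 - 932x^2 + 5776. This polynomial is irreducible over Q: it has no rational root (each ±√271 ± √195 is irrational), and any factorization into two quadratics over Q would force √(52845) ∈ Q (pairing opposite roots) or √271, √195 ∈ Q (other pairings), all impossible. Hence [Q(γ):Q] = 4 = [Q(√271, √195):Q], so Q(γ) = Q(√271, √195).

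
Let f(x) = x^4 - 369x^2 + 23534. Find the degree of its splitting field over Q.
[K : Q] = 4

Solving the quadratic in x^2: x^2 = (369 ± √(369^2 - 4·23534))/2 = (369 ± √42025)/2 = (369 ± 205)/2, giving x^2 = 287 or x^2 = 82. So f(x) = (x^2 - 287)(x^2 - 82) and the roots of f are ±√287, ±√82. Hence the splitting field is K = Q(√287, √82). Since 287 and 82 are distinct squarefree integers > 1, their product 23534 is not a perfect square, so √82 ∉ Q(√287). By the tower law [K:Q] = [Q(√287,√82):Q(√287)] · [Q(√287):Q] = 2 · 2 = 4.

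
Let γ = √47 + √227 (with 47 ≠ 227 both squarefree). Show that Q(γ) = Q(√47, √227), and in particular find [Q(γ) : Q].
[Q(γ) : Q] = 4 (equivalently, Q(γ) = Q(√47, √227))

Obviously Q(γ) ⊆ Q(√47, √227), and [Q(√47, √227):Q] = 4 (since 47, 227 are distinct squarefree integers > 1 with 10669 not a perfect square). To show equality we compute the minimal polynomial of γ. From γ = √47 + √227: γ^2 = 47 + 2√(10669) + 227 = 274 + 2√(10669), so γ^2 - 274 = 2√(10669); squaring, (γ^2 - 274)^2 = 4·10669, i.e. γ^4 - 548γ^2 + 75076 - 42676 = 0, i.e. γ^4 - 548γ^2 + 32400 = 0. So γ is a root of x^4 - 548x^2 + 32400. This polynomial is irreducible over Q: it has no rational root (each ±√47 ± √227 is irrational), and any factorization into two quadratics over Q would force √(10669) ∈ Q (pairing opposite roots) or √47, √227 ∈ Q (other pairings), all impossible. Hence [Q(γ):Q] = 4 = [Q(√47, √227):Q], so Q(γ) = Q(√47, √227).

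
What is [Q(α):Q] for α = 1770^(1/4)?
[Q(α):Q] = 4

α is a root of x^4 - 1770. By Eisenstein's criterion at the prime p = 2 (which divides the constant term 1770 but p^2 = 4 does not, since 1770 is squarefree), x^4 - 1770 is irreducible over Q. Hence [Q(α):Q] = 4.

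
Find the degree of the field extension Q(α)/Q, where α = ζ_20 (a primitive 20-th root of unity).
[Q(α):Q] = 8

The minimal polynomial of ζ_20 over Q is the 20-th cyclotomic polynomial Φ_20(x), which is irreducible over Q and has degree φ(20) = 8. Hence [Q(α):Q] = φ(20) = 8.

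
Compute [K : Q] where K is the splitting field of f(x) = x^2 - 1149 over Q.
[K : Q] = 2

f(x) = x^2 - 1149 factors as (x - √1149)(x + √1149). The splitting field is K = Q(√1149). Since 1149 is squarefree and > 1, it is not a perfect square, so x^2 - 1149 is irreducible over Q and [Q(√1149) : Q] = 2. Hence [K : Q] = 2.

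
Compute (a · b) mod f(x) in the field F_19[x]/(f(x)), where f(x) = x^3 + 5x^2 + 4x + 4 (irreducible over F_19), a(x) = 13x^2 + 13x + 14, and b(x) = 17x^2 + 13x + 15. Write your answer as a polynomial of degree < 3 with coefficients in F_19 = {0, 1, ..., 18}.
a · b ≡ 6x^2 + 16x + 11 (mod f(x))

Multiply in F_19[x]: a(x)·b(x) = (13x^2 + 13x + 14)·(17x^2 + 13x + 15) = 12x^4 + 10x^3 + 13x^2 + 16x + 1. This has degree ≥ 3, so divide by f(x) over F_19: 12x^4 + 10x^3 + 13x^2 + 16x + 1 = (12x + 7)·(x^3 + 5x^2 + 4x + 4) + (6x^2 + 16x + 11). Hence a·b ≡ 6x^2 + 16x + 11 (mod f). (F_19[x]/(f) is a field with 19^3 = 6859 elements since f is irreducible of degree 3.)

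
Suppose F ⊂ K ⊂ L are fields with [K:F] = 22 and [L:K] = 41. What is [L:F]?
[L:F] = 902

The tower law says that for any tower of field extensions F ⊂ K ⊂ L with finite degrees, [L:F] = [L:K] · [K:F]. Here this gives [L:F] = 41 · 22 = 902.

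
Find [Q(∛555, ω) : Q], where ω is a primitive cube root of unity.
[Q(∛555, ω) : Q] = 6

[Q(∛555):Q] = 3 (min poly x^3 - 555, irreducible since 555 is not a perfect cube). [Q(ω):Q] = 2 (min poly x^2 + x + 1). Since Q(∛555) ⊂ R and ω ∉ R, we have ω ∉ Q(∛555), so x^2 + x + 1 remains irreducible over Q(∛555) and [Q(∛555, ω) : Q(∛555)] = 2. By the tower law, [Q(∛555, ω) : Q] = 3 · 2 = 6. (In fact Q(∛555, ω) is the splitting field of x^3 - 555 over Q.)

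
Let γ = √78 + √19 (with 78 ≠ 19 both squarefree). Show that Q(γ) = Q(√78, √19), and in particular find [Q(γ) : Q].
[Q(γ) : Q] = 4 (equivalently, Q(γ) = Q(√78, √19))

Obviously Q(γ) ⊆ Q(√78, √19), and [Q(√78, √19):Q] = 4 (since 78, 19 are distinct squarefree integers > 1 with 1482 not a perfect square). To show equality we compute the minimal polynomial of γ. From γ = √78 + √19: γ^2 = 78 + 2√(1482) + 19 = 97 + 2√(1482), so γ^2 - 97 = 2√(1482); squaring, (γ^2 - 97)^2 = 4·1482, i.e. γ^4 - 194γ^2 + 9409 - 5928 = 0, i.e. γ^4 - 194γ^2 + 3481 = 0. So γ is a root of x^4 - 194x^2 + 3481. This polynomial is irreducible over Q: it has no rational root (each ±√78 ± √19 is irrational), and any factorization into two quadratics over Q would force √(1482) ∈ Q (pairing opposite roots) or √78, √19 ∈ Q (other pairings), all impossible. Hence [Q(γ):Q] = 4 = [Q(√78, √19):Q], so Q(γ) = Q(√78, √19).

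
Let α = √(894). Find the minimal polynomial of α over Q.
m_α(x) = x^2 - 894

α satisfies α^2 - 894 = 0, so x^2 - 894 annihilates α. Since d = 894 is squarefree and ≠ 1, it is not a perfect square in Q, so x^2 - 894 has no rational root and is therefore irreducible over Q (a degree-2 polynomial over a field is irreducible iff it has no root). Hence m_α(x) = x^2 - 894.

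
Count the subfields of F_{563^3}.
F_{563^3} has 2 subfields

The subfields of F_{p^n} are exactly the fields F_{p^d} for d | n (each is the fixed field of the unique index-d subgroup of Gal(F_{p^n}/F_p) ≅ Z/nZ). The divisors of n = 3 are {1, 3}, giving 2 subfields: F_{563^1}, F_{563^3}.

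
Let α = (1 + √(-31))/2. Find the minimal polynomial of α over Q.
m_α(x) = x^2 - x + 8

From 2α - 1 = √(-31), squaring gives (2α - 1)^2 = -31, i.e. 4α^2 - 4α + 1 = -31, so α^2 - α + (1 + 31)/4 = 0. Since -31 ≡ 1 (mod 4), (1 + 31)/4 = 8 ∈ Z. The polynomial x^2 - x + 8 has discriminant 1 - 4·(8) = -31, which is not a perfect square in Q (d = -31 is squarefree and ≠ 1), so x^2 - x + 8 is irreducible over Q. It is the minimal polynomial of α.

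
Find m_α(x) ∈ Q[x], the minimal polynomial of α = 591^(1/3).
m_α(x) = x^3 - 591

α satisfies α^3 = 591, so x^3 - 591 annihilates α. By the rational root test, a rational root p/q (in lowest terms) of x^3 - 591 would satisfy p^3 = 591 q^3, forcing q = 1 and p^3 = 591; but 591 is not a perfect cube, contradiction. A monic cubic over Q with no rational root is irreducible (any nontrivial factorization would include a linear factor). Hence x^3 - 591 is the minimal polynomial of α, and in particular [Q(α):Q] = 3.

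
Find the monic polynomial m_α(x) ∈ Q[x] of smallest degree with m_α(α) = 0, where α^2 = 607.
m_α(x) = x^2 - 607

α satisfies α^2 - 607 = 0, so x^2 - 607 annihilates α. Since d = 607 is squarefree and ≠ 1, it is not a perfect square in Q, so x^2 - 607 has no rational root and is therefore irreducible over Q (a degree-2 polynomial over a field is irreducible iff it has no root). Hence m_α(x) = x^2 - 607.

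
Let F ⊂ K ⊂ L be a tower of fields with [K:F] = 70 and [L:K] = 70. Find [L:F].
[L:F] = 4900

The tower law says that for any tower of field extensions F ⊂ K ⊂ L with finite degrees, [L:F] = [L:K] · [K:F]. Here this gives [L:F] = 70 · 70 = 4900.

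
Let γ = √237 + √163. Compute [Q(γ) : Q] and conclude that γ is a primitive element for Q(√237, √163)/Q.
[Q(γ) : Q] = 4 (equivalently, Q(γ) = Q(√237, √163))

Obviously Q(γ) ⊆ Q(√237, √163), and [Q(√237, √163):Q] = 4 (since 237, 163 are distinct squarefree integers > 1 with 38631 not a perfect square). To show equality we compute the minimal polynomial of γ. From γ = √237 + √163: γ^2 = 237 + 2√(38631) + 163 = 400 + 2√(38631), so γ^2 - 400 = 2√(38631); squaring, (γ^2 - 400)^2 = 4·38631, i.e. γ^4 - 800γ^2 + 160000 - 154524 = 0, i.e. γ^4 - 800γ^2 + 5476 = 0. So γ is a root of x^4 - 800x^2 + 5476. This polynomial is irreducible over Q: it has no rational root (each ±√237 ± √163 is irrational), and any factorization into two quadratics over Q would force √(38631) ∈ Q (pairing opposite roots) or √237, √163 ∈ Q (other pairings), all impossible. Hence [Q(γ):Q] = 4 = [Q(√237, √163):Q], so Q(γ) = Q(√237, √163).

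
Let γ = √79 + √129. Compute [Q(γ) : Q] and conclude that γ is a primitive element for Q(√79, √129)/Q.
[Q(γ) : Q] = 4 (equivalently, Q(γ) = Q(√79, √129))

Obviously Q(γ) ⊆ Q(√79, √129), and [Q(√79, √129):Q] = 4 (since 79, 129 are distinct squarefree integers > 1 with 10191 not a perfect square). To show equality we compute the minimal polynomial of γ. From γ = √79 + √129: γ^2 = 79 + 2√(10191) + 129 = 208 + 2√(10191), so γ^2 - 208 = 2√(10191); squaring, (γ^2 - 208)^2 = 4·10191, i.e. γ^4 - 416γ^2 + 43264 - 40764 = 0, i.e. γ^4 - 416γ^2 + 2500 = 0. So γ is a root of x^4 - 416x^2 + 2500. This polynomial is irreducible over Q: it has no rational root (each ±√79 ± √129 is irrational), and any factorization into two quadratics over Q would force √(10191) ∈ Q (pairing opposite roots) or √79, √129 ∈ Q (other pairings), all impossible. Hence [Q(γ):Q] = 4 = [Q(√79, √129):Q], so Q(γ) = Q(√79, √129).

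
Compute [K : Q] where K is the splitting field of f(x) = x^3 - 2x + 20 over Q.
[K : Q] = 6

By the rational root test, any rational root of the monic integer polynomial f(x) = x^3 - 2x + 20 must be an integer dividing the constant term 20, i.e. one of ±{1, 2, 4, 5, 10, 20}. Evaluating: f(1) = 19, f(-1) = 21, f(2) = 24, f(-2) = 16, f(4) = 76, f(-4) = -36, f(5) = 135, f(-5) = -95, f(10) = 1000, f(-10) = -960, f(20) = 7980, f(-20) = -7940; none is 0, so f has no rational root and is therefore irreducible over Q (a cubic with no linear factor over a field is irreducible). For an irreducible cubic, the Galois group is A_3 or S_3 according as the discriminant disc(f) = -4a^3 - 27b^2 = -4·(-2)^3 - 27·(20)^2 = -10768 is or is not a square in Q. Here disc(f) = -10768 is not a perfect square in Q, so the Galois group of f over Q is not contained in A_3 and must be all of S_3. The splitting field has degree |S_3| = 6 over Q, so [K : Q] = 6.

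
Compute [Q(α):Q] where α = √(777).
[Q(α):Q] = 2

[Q(α):Q] equals the degree of the minimal polynomial of α. Here α^2 = 777 and x^2 - 777 is irreducible (d = 777 is squarefree, ≠ 1, hence not a square), so deg(m_α) = 2. Thus [Q(α):Q] = 2.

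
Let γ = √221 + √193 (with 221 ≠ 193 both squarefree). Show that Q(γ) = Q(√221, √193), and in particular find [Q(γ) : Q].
[Q(γ) : Q] = 4 (equivalently, Q(γ) = Q(√221, √193))

Obviously Q(γ) ⊆ Q(√221, √193), and [Q(√221, √193):Q] = 4 (since 221, 193 are distinct squarefree integers > 1 with 42653 not a perfect square). To show equality we compute the minimal polynomial of γ. From γ = √221 + √193: γ^2 = 221 + 2√(42653) + 193 = 414 + 2√(42653), so γ^2 - 414 = 2√(42653); squaring, (γ^2 - 414)^2 = 4·42653, i.e. γ^4 - 828γ^2 + 171396 - 170612 = 0, i.e. γ^4 - 828γ^2 + 784 = 0. So γ is a root of x^4 - 828x^2 + 784. This polynomial is irreducible over Q: it has no rational root (each ±√221 ± √193 is irrational), and any factorization into two quadratics over Q would force √(42653) ∈ Q (pairing opposite roots) or √221, √193 ∈ Q (other pairings), all impossible. Hence [Q(γ):Q] = 4 = [Q(√221, √193):Q], so Q(γ) = Q(√221, √193).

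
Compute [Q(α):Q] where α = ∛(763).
[Q(α):Q] = 3

The minimal polynomial of α is x^3 - 763, irreducible over Q since 763 is not a perfect cube (so x^3 - 763 has no rational root). Hence [Q(α):Q] = deg(m_α) = 3.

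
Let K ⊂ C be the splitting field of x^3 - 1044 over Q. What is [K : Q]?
[K : Q] = 6

The roots of x^3 - 1044 are ∛1044, ω∛1044, ω^2∛1044 where ω = e^(2πi/3) is a primitive cube root of unity, so K = Q(∛1044, ω). Now [Q(∛1044):Q] = 3 (since 1044 is not a perfect cube, x^3 - 1044 is irreducible) and [Q(ω):Q] = 2. Both 2 and 3 divide [K:Q], and [K:Q] ≤ 3·2 = 6, so [K:Q] = 6. (Equivalently: Q(∛1044) ⊂ R but ω ∉ R, so [K : Q(∛1044)] = 2.)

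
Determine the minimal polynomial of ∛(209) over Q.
m_α(x) = x^3 - 209

α satisfies α^3 = 209, so x^3 - 209 annihilates α. By the rational root test, a rational root p/q (in lowest terms) of x^3 - 209 would satisfy p^3 = 209 q^3, forcing q = 1 and p^3 = 209; but 209 is not a perfect cube, contradiction. A monic cubic over Q with no rational root is irreducible (any nontrivial factorization would include a linear factor). Hence x^3 - 209 is the minimal polynomial of α, and in particular [Q(α):Q] = 3.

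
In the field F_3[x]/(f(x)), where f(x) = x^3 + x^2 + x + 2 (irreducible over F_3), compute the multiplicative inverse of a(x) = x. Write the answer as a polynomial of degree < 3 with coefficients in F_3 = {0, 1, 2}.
a(x)^(-1) ≡ x^2 + x + 1 (mod f(x))

Since f is irreducible over F_3, F_3[x]/(f) is a field and a(x) ≠ 0 has an inverse. Apply the extended Euclidean algorithm to f(x) and a(x) in F_3[x]: f(x) = (x^2 + x + 1)·a(x) + (2). The last nonzero remainder is the constant 2 = gcd(f, a) in F_3. Back-substituting through the division chain expresses 2 = s(x)·a(x) + t(x)·f(x) with s(x) ≡ 2x^2 + 2x + 2 (mod f), so (2x^2 + 2x + 2)·a(x) ≡ 2 (mod f). Multiplying by 2^(-1) ≡ 2 in F_3 gives a(x)^(-1) ≡ 2·(2x^2 + 2x + 2) ≡ x^2 + x + 1 (mod f). Check: (x)·(x^2 + x + 1) = x^3 + x^2 + x ≡ 1 (mod x^3 + x^2 + x + 2).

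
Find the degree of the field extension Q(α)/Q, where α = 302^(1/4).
[Q(α):Q] = 4

α is a root of x^4 - 302. By Eisenstein's criterion at the prime p = 2 (which divides the constant term 302 but p^2 = 4 does not, since 302 is squarefree), x^4 - 302 is irreducible over Q. Hence [Q(α):Q] = 4.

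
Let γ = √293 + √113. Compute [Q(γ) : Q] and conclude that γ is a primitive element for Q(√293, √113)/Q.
[Q(γ) : Q] = 4 (equivalently, Q(γ) = Q(√293, √113))

Obviously Q(γ) ⊆ Q(√293, √113), and [Q(√293, √113):Q] = 4 (since 293, 113 are distinct squarefree integers > 1 with 33109 not a perfect square). To show equality we compute the minimal polynomial of γ. From γ = √293 + √113: γ^2 = 293 + 2√(33109) + 113 = 406 + 2√(33109), so γ^2 - 406 = 2√(33109); squaring, (γ^2 - 406)^2 = 4·33109, i.e. γ^4 - 812γ^2 + 164836 - 132436 = 0, i.e. γ^4 - 812γ^2 + 32400 = 0. So γ is a root of x^4 - 812x^2 + 32400. This polynomial is irreducible over Q: it has no rational root (each ±√293 ± √113 is irrational), and any factorization into two quadratics over Q would force √(33109) ∈ Q (pairing opposite roots) or √293, √113 ∈ Q (other pairings), all impossible. Hence [Q(γ):Q] = 4 = [Q(√293, √113):Q], so Q(γ) = Q(√293, √113).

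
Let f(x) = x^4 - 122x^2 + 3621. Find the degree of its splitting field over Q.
[K : Q] = 4

Solving the quadratic in x^2: x^2 = (122 ± √(122^2 - 4·3621))/2 = (122 ± √400)/2 = (122 ± 20)/2, giving x^2 = 71 or x^2 = 51. So f(x) = (x^2 - 71)(x^2 - 51) and the roots of f are ±√71, ±√51. Hence the splitting field is K = Q(√71, √51). Since 71 and 51 are distinct squarefree integers > 1, their product 3621 is not a perfect square, so √51 ∉ Q(√71). By the tower law [K:Q] = [Q(√71,√51):Q(√71)] · [Q(√71):Q] = 2 · 2 = 4.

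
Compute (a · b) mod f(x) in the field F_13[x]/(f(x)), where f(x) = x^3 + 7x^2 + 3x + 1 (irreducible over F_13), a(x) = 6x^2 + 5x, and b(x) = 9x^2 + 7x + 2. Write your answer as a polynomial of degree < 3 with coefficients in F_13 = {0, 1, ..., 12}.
a · b ≡ 11x^2 + 10x + 5 (mod f(x))

Multiply in F_13[x]: a(x)·b(x) = (6x^2 + 5x)·(9x^2 + 7x + 2) = 2x^4 + 9x^3 + 8x^2 + 10x. This has degree ≥ 3, so divide by f(x) over F_13: 2x^4 + 9x^3 + 8x^2 + 10x = (2x + 8)·(x^3 + 7x^2 + 3x + 1) + (11x^2 + 10x + 5). Hence a·b ≡ 11x^2 + 10x + 5 (mod f). (F_13[x]/(f) is a field with 13^3 = 2197 elements since f is irreducible of degree 3.)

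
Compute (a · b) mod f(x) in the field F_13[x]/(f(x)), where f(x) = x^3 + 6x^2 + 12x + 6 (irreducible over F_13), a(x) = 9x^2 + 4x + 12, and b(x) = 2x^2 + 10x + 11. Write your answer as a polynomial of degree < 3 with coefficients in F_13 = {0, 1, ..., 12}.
a · b ≡ 7x^2 + 7x + 10 (mod f(x))

Multiply in F_13[x]: a(x)·b(x) = (9x^2 + 4x + 12)·(2x^2 + 10x + 11) = 5x^4 + 7x^3 + 7x^2 + 8x + 2. This has degree ≥ 3, so divide by f(x) over F_13: 5x^4 + 7x^3 + 7x^2 + 8x + 2 = (5x + 3)·(x^3 + 6x^2 + 12x + 6) + (7x^2 + 7x + 10). Hence a·b ≡ 7x^2 + 7x + 10 (mod f). (F_13[x]/(f) is a field with 13^3 = 2197 elements since f is irreducible of degree 3.)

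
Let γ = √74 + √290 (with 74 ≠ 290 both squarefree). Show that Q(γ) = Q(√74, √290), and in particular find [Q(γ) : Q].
[Q(γ) : Q] = 4 (equivalently, Q(γ) = Q(√74, √290))

Obviously Q(γ) ⊆ Q(√74, √290), and [Q(√74, √290):Q] = 4 (since 74, 290 are distinct squarefree integers > 1 with 21460 not a perfect square). To show equality we compute the minimal polynomial of γ. From γ = √74 + √290: γ^2 = 74 + 2√(21460) + 290 = 364 + 2√(21460), so γ^2 - 364 = 2√(21460); squaring, (γ^2 - 364)^2 = 4·21460, i.e. γ^4 - 728γ^2 + 132496 - 85840 = 0, i.e. γ^4 - 728γ^2 + 46656 = 0. So γ is a root of x^4 - 728x^2 + 46656. This polynomial is irreducible over Q: it has no rational root (each ±√74 ± √290 is irrational), and any factorization into two quadratics over Q would force √(21460) ∈ Q (pairing opposite roots) or √74, √290 ∈ Q (other pairings), all impossible. Hence [Q(γ):Q] = 4 = [Q(√74, √290):Q], so Q(γ) = Q(√74, √290).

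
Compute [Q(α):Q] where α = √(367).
[Q(α):Q] = 2

[Q(α):Q] equals the degree of the minimal polynomial of α. Here α^2 = 367 and x^2 - 367 is irreducible (d = 367 is squarefree, ≠ 1, hence not a square), so deg(m_α) = 2. Thus [Q(α):Q] = 2.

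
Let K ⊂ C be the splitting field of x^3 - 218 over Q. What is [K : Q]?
[K : Q] = 6

The roots of x^3 - 218 are ∛218, ω∛218, ω^2∛218 where ω = e^(2πi/3) is a primitive cube root of unity, so K = Q(∛218, ω). Now [Q(∛218):Q] = 3 (since 218 is not a perfect cube, x^3 - 218 is irreducible) and [Q(ω):Q] = 2. Both 2 and 3 divide [K:Q], and [K:Q] ≤ 3·2 = 6, so [K:Q] = 6. (Equivalently: Q(∛218) ⊂ R but ω ∉ R, so [K : Q(∛218)] = 2.)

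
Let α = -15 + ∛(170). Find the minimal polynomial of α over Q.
m_α(x) = x^3 + 45x^2 + 675x + 3205

Set β = α + 15 = ∛(170), so β^3 = 170. Then (α + 15)^3 - 170 = 0, i.e. α is a root of g(x) = (x + 15)^3 - 170 = x^3 + 45x^2 + 675x + 3205. Since g(x) = h(x + 15) where h(x) = x^3 - 170, and h is irreducible over Q (because 170 is not a perfect cube, so h has no rational root, and a monic cubic with no rational root is irreducible), g is also irreducible (irreducibility is preserved under the substitution x → x + 15). Hence m_α(x) = x^3 + 45x^2 + 675x + 3205.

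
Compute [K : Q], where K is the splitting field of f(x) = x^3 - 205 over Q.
[K : Q] = 6

The roots of x^3 - 205 are ∛205, ω∛205, ω^2∛205 where ω = e^(2πi/3) is a primitive cube root of unity, so K = Q(∛205, ω). Now [Q(∛205):Q] = 3 (since 205 is not a perfect cube, x^3 - 205 is irreducible) and [Q(ω):Q] = 2. Both 2 and 3 divide [K:Q], and [K:Q] ≤ 3·2 = 6, so [K:Q] = 6. (Equivalently: Q(∛205) ⊂ R but ω ∉ R, so [K : Q(∛205)] = 2.)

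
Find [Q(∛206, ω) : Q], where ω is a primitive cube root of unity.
[Q(∛206, ω) : Q] = 6

[Q(∛206):Q] = 3 (min poly x^3 - 206, irreducible since 206 is not a perfect cube). [Q(ω):Q] = 2 (min poly x^2 + x + 1). Since Q(∛206) ⊂ R and ω ∉ R, we have ω ∉ Q(∛206), so x^2 + x + 1 remains irreducible over Q(∛206) and [Q(∛206, ω) : Q(∛206)] = 2. By the tower law, [Q(∛206, ω) : Q] = 3 · 2 = 6. (In fact Q(∛206, ω) is the splitting field of x^3 - 206 over Q.)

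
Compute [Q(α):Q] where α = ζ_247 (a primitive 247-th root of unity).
[Q(α):Q] = 216

The minimal polynomial of ζ_247 over Q is the 247-th cyclotomic polynomial Φ_247(x), which is irreducible over Q and has degree φ(247) = 216. Hence [Q(α):Q] = φ(247) = 216.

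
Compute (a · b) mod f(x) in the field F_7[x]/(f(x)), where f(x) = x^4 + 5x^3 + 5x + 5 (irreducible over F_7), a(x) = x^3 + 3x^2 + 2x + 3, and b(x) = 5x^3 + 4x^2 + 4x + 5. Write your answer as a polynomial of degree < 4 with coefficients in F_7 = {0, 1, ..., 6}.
a · b ≡ x^3 + 5x^2 + 3x + 1 (mod f(x))

Multiply in F_7[x]: a(x)·b(x) = (x^3 + 3x^2 + 2x + 3)·(5x^3 + 4x^2 + 4x + 5) = 5x^6 + 5x^5 + 5x^4 + 5x^3 + x + 1. This has degree ≥ 4, so divide by f(x) over F_7: 5x^6 + 5x^5 + 5x^4 + 5x^3 + x + 1 = (5x^2 + x)·(x^4 + 5x^3 + 5x + 5) + (x^3 + 5x^2 + 3x + 1). Hence a·b ≡ x^3 + 5x^2 + 3x + 1 (mod f). (F_7[x]/(f) is a field with 7^4 = 2401 elements since f is irreducible of degree 4.)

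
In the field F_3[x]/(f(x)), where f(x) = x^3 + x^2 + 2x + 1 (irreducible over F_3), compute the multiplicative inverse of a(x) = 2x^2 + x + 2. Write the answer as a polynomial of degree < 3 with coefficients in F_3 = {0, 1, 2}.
a(x)^(-1) ≡ 2x + 1 (mod f(x))

Since f is irreducible over F_3, F_3[x]/(f) is a field and a(x) ≠ 0 has an inverse. Apply the extended Euclidean algorithm to f(x) and a(x) in F_3[x]: f(x) = (2x + 1)·a(x) + (2). The last nonzero remainder is the constant 2 = gcd(f, a) in F_3. Back-substituting through the division chain expresses 2 = s(x)·a(x) + t(x)·f(x) with s(x) ≡ x + 2 (mod f), so (x + 2)·a(x) ≡ 2 (mod f). Multiplying by 2^(-1) ≡ 2 in F_3 gives a(x)^(-1) ≡ 2·(x + 2) ≡ 2x + 1 (mod f). Check: (2x^2 + x + 2)·(2x + 1) = x^3 + x^2 + 2x + 2 ≡ 1 (mod x^3 + x^2 + 2x + 1).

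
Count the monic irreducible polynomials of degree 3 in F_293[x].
There are 8384488 monic irreducible polynomials of degree 3 over F_293

Each element of F_{293^3} that lies in no proper subfield is a root of exactly one monic irreducible of degree 3 over F_293, and each such polynomial has 3 distinct roots in F_{293^3}. By Möbius inversion the count is N_293(3) = (1/3) Σ_{d|3} μ(3/d) · 293^d = (1/3)(μ(3)·293^1 + μ(1)·293^3) = 25153464/3 = 8384488.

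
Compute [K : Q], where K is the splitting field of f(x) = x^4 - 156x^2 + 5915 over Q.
[K : Q] = 4

Solving the quadratic in x^2: x^2 = (156 ± √(156^2 - 4·5915))/2 = (156 ± √676)/2 = (156 ± 26)/2, giving x^2 = 91 or x^2 = 65. So f(x) = (x^2 - 91)(x^2 - 65) and the roots of f are ±√91, ±√65. Hence the splitting field is K = Q(√91, √65). Since 91 and 65 are distinct squarefree integers > 1, their product 5915 is not a perfect square, so √65 ∉ Q(√91). By the tower law [K:Q] = [Q(√91,√65):Q(√91)] · [Q(√91):Q] = 2 · 2 = 4.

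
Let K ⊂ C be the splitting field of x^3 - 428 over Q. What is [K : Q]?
[K : Q] = 6

The roots of x^3 - 428 are ∛428, ω∛428, ω^2∛428 where ω = e^(2πi/3) is a primitive cube root of unity, so K = Q(∛428, ω). Now [Q(∛428):Q] = 3 (since 428 is not a perfect cube, x^3 - 428 is irreducible) and [Q(ω):Q] = 2. Both 2 and 3 divide [K:Q], and [K:Q] ≤ 3·2 = 6, so [K:Q] = 6. (Equivalently: Q(∛428) ⊂ R but ω ∉ R, so [K : Q(∛428)] = 2.)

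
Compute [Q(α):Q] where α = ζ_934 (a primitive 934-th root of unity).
[Q(α):Q] = 466

The minimal polynomial of ζ_934 over Q is the 934-th cyclotomic polynomial Φ_934(x), which is irreducible over Q and has degree φ(934) = 466. Hence [Q(α):Q] = φ(934) = 466.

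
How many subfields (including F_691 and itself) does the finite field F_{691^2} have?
F_{691^2} has 2 subfields

The subfields of F_{p^n} are exactly the fields F_{p^d} for d | n (each is the fixed field of the unique index-d subgroup of Gal(F_{p^n}/F_p) ≅ Z/nZ). The divisors of n = 2 are {1, 2}, giving 2 subfields: F_{691^1}, F_{691^2}.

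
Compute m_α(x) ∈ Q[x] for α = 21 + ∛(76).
m_α(x) = x^3 - 63x^2 + 1323x - 9337

Set β = α - 21 = ∛(76), so β^3 = 76. Then (α - 21)^3 - 76 = 0, i.e. α is a root of g(x) = (x - 21)^3 - 76 = x^3 - 63x^2 + 1323x - 9337. Since g(x) = h(x - 21) where h(x) = x^3 - 76, and h is irreducible over Q (because 76 is not a perfect cube, so h has no rational root, and a monic cubic with no rational root is irreducible), g is also irreducible (irreducibility is preserved under the substitution x → x - 21). Hence m_α(x) = x^3 - 63x^2 + 1323x - 9337.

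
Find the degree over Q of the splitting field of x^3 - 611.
[K : Q] = 6

The roots of x^3 - 611 are ∛611, ω∛611, ω^2∛611 where ω = e^(2πi/3) is a primitive cube root of unity, so K = Q(∛611, ω). Now [Q(∛611):Q] = 3 (since 611 is not a perfect cube, x^3 - 611 is irreducible) and [Q(ω):Q] = 2. Both 2 and 3 divide [K:Q], and [K:Q] ≤ 3·2 = 6, so [K:Q] = 6. (Equivalently: Q(∛611) ⊂ R but ω ∉ R, so [K : Q(∛611)] = 2.)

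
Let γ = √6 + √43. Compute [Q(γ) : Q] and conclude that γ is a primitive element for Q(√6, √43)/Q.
[Q(γ) : Q] = 4 (equivalently, Q(γ) = Q(√6, √43))

Obviously Q(γ) ⊆ Q(√6, √43), and [Q(√6, √43):Q] = 4 (since 6, 43 are distinct squarefree integers > 1 with 258 not a perfect square). To show equality we compute the minimal polynomial of γ. From γ = √6 + √43: γ^2 = 6 + 2√(258) + 43 = 49 + 2√(258), so γ^2 - 49 = 2√(258); squaring, (γ^2 - 49)^2 = 4·258, i.e. γ^4 - 98γ^2 + 2401 - 1032 = 0, i.e. γ^4 - 98γ^2 + 1369 = 0. So γ is a root of x^4 - 98x^2 + 1369. This polynomial is irreducible over Q: it has no rational root (each ±√6 ± √43 is irrational), and any factorization into two quadratics over Q would force √(258) ∈ Q (pairing opposite roots) or √6, √43 ∈ Q (other pairings), all impossible. Hence [Q(γ):Q] = 4 = [Q(√6, √43):Q], so Q(γ) = Q(√6, √43).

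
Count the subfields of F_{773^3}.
F_{773^3} has 2 subfields

The subfields of F_{p^n} are exactly the fields F_{p^d} for d | n (each is the fixed field of the unique index-d subgroup of Gal(F_{p^n}/F_p) ≅ Z/nZ). The divisors of n = 3 are {1, 3}, giving 2 subfields: F_{773^1}, F_{773^3}.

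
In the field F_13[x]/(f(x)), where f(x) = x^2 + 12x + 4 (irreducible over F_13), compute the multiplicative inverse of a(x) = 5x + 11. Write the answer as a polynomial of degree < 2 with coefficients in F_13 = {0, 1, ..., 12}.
a(x)^(-1) ≡ 7x + 1 (mod f(x))

Since f is irreducible over F_13, F_13[x]/(f) is a field and a(x) ≠ 0 has an inverse. Apply the extended Euclidean algorithm to f(x) and a(x) in F_13[x]: f(x) = (8x + 3)·a(x) + (10). The last nonzero remainder is the constant 10 = gcd(f, a) in F_13. Back-substituting through the division chain expresses 10 = s(x)·a(x) + t(x)·f(x) with s(x) ≡ 5x + 10 (mod f), so (5x + 10)·a(x) ≡ 10 (mod f). Multiplying by 10^(-1) ≡ 4 in F_13 gives a(x)^(-1) ≡ 4·(5x + 10) ≡ 7x + 1 (mod f). Check: (5x + 11)·(7x + 1) = 9x^2 + 4x + 11 ≡ 1 (mod x^2 + 12x + 4).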